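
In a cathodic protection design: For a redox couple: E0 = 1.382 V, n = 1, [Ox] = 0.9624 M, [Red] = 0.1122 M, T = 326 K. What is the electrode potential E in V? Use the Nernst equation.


Apply the Nernst equation: E = E0 + (RT/nF)*ln([Ox]/[Red])
Step 1: RT/nF = 8.314*326/(1*96485) = 0.02809104 V
Step 2: [Ox]/[Red] = 0.9624/0.1122 = 8.57754
Step 3: ln(8.57754) = 2.149147
Step 4: correction = 0.02809104 * 2.149147 = 0.0604 V
E = 1.382 + 0.0604 = 1.4424 V

1.4424 V


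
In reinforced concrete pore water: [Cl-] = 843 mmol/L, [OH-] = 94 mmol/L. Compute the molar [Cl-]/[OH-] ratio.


Threshold parameter = [Cl-] / [OH-] (molar basis; both in mmol/L, so units cancel)
Ratio = 843 / 94 = 8.97

8.97


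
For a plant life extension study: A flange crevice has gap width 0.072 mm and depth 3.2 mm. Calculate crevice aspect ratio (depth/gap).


Aspect ratio = depth / gap
Ratio = 3.2 / 0.072 = 44.4

44.4


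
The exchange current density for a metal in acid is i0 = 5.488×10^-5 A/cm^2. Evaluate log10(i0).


i0 = 5.488×10^-5 A/cm^2
log10(i0) = -4.261

-4.261


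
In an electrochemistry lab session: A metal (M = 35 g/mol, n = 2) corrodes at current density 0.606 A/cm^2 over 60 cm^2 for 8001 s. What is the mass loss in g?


Apply Faraday's law: m = i*A*t*M / (n*F)
Total charge passed Q = i*A*t = 0.606*60*8001 = 290916.36 C
m = Q*M/(n*F) = 290916.36*35/(2*96485) = 52.765 g

52.765 g


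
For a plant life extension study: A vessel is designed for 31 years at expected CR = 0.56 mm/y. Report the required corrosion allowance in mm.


Corrosion allowance = CR × design life
CA = 0.56 * 31 = 17.36 mm

17.36 mm


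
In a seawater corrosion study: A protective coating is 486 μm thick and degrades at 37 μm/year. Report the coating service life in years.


Service life = thickness / degradation rate
Life = 486 / 37 = 13.1 years

13.1 years


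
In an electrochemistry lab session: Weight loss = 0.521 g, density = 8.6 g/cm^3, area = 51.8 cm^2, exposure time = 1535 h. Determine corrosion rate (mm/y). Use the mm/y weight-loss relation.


Apply the mm/y weight-loss relation: CR = 87600 * W / (D * A * T)
Numerator: 87600 * 0.521 = 45639.6
Denominator: 8.6 * 51.8 * 1535 = 683811.8
CR = 45639.6 / 683811.8 = 0.066743 mm/y

0.066743 mm/y


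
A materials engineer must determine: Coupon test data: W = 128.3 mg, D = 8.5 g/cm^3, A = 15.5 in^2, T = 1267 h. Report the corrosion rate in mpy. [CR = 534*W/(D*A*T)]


Apply the mpy weight-loss relation: CR = 534 * W / (D * A * T)
Numerator: 534 * 128.3 = 68512.2
Denominator: 8.5 * 15.5 * 1267 = 166927.25
CR = 68512.2 / 166927.25 = 0.4104 mpy

0.4104 mpy


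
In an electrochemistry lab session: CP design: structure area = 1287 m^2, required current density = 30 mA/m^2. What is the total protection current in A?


I = area * current density, then convert mA → A (÷1000)
I = 1287 * 30 / 1000 = 38.61 A

38.61 A


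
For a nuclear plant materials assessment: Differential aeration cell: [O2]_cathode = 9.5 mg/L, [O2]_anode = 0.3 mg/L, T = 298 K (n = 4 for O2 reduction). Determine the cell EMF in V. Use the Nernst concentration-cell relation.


Apply the Nernst concentration-cell relation: E = (RT/nF)*ln(C_cathode/C_anode)
RT/nF = 8.314*298/(4*96485) = 0.00641958 V
ln(9.5/0.3) = 3.45526
E = 0.00641958 * 3.45526 = 0.02218 V

0.02218 V


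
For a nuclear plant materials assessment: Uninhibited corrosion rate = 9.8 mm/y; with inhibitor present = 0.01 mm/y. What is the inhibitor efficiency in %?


Apply the inhibitor-efficiency definition: IE = (CR_blank − CR_inh)/CR_blank × 100
IE = (9.8 − 0.01) / 9.8 × 100
IE = 9.79 / 9.8 × 100 = 99.9 %

99.9 %


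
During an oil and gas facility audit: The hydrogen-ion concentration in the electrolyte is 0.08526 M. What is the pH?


pH = −log10[H+]
pH = −log10(0.08526) = 1.07

1.07


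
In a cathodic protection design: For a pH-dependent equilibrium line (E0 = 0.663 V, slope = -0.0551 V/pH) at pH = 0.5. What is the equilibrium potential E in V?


Apply the Pourbaix line equation: E = E0 + slope*pH
E = 0.663 + (-0.0551)*0.5 = 0.663 + (-0.02755) = 0.63545 V
Rounded to 4 decimal places: E = 0.6355 V

0.6355 V


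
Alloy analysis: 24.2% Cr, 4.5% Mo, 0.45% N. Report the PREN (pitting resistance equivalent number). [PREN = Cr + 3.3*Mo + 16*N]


Apply the PREN formula: PREN = Cr + 3.3*Mo + 16*N
PREN = 24.2 + 3.3*4.5 + 16*0.45
PREN = 24.2 + 14.85 + 7.2 = 46.25

46.25


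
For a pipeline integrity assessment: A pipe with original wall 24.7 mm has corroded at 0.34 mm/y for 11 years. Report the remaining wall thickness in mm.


Remaining wall = original − CR × time
t = 24.7 − 0.34*11 = 24.7 − 3.74 = 20.96 mm

20.96 mm


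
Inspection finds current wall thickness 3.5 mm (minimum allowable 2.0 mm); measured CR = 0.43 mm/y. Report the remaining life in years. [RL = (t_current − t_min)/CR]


Apply the remaining-life relation: RL = (t_current − t_min) / CR
RL = (3.5 − 2.0) / 0.43 = 1.5 / 0.43 = 3.5 years

3.5 years


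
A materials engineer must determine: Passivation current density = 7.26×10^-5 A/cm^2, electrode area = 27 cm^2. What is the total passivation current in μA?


I = i_pass * A, then convert A → μA (×10^6)
I = 7.26×10^-5 * 27 * 10^6 = 1960.2 μA

1960.2 μA


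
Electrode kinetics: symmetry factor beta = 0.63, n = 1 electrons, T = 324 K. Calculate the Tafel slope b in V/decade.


Apply the Tafel slope relation: b = 2.303*R*T/(beta*n*F)
Numerator: 2.303 * 8.314 * 324 = 6203.67
Denominator: 0.63 * 1 * 96485 = 60785.55
b = 6203.67 / 60785.55 = 0.102 V/decade

0.102 V/decade


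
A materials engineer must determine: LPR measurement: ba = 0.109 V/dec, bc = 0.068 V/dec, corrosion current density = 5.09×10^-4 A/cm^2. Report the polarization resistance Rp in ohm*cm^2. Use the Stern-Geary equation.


Apply the Stern-Geary equation: Rp = ba*bc / (2.303*icorr*(ba+bc))
ba*bc = 0.109*0.068 = 0.007412
ba+bc = 0.177; 2.303*icorr*(ba+bc) = 2.303*5.09×10^-4*0.177 = 2.0748418×10^-4
Rp = 0.007412 / 2.0748418×10^-4 = 35.72 ohm*cm^2

35.72 ohm*cm^2


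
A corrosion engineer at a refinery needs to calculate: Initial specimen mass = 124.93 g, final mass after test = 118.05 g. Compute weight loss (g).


Weight loss = initial − final
WL = 124.93 − 118.05 = 6.88 g

6.88 g


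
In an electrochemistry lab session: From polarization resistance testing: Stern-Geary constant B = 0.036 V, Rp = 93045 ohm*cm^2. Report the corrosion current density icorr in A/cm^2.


Apply the Stern-Geary relation: icorr = B / Rp
icorr = 0.036 / 93045 = 3.869×10^-7 A/cm^2

3.869×10^-7 A/cm^2


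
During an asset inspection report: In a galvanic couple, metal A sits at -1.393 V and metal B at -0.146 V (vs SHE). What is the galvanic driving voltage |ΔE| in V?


Driving voltage is the absolute potential difference.
|ΔE| = |-1.393 − (-0.146)| = 1.247 V

1.247 V


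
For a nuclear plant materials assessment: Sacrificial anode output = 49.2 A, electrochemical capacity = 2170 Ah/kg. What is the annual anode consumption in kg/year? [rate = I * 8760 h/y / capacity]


Annual consumption = current * hours per year / capacity
Rate = 49.2 * 8760 / 2170 = 198.6 kg/year

198.6 kg/year


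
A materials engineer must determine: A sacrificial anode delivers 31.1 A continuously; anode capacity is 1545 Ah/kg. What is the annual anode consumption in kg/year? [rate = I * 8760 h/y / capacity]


Annual consumption = current * hours per year / capacity
Rate = 31.1 * 8760 / 1545 = 176.3 kg/year

176.3 kg/year


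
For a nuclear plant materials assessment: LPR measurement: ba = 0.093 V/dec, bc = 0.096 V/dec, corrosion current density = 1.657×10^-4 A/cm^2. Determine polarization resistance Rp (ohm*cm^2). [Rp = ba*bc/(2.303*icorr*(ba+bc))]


Apply the Stern-Geary equation: Rp = ba*bc / (2.303*icorr*(ba+bc))
ba*bc = 0.093*0.096 = 0.008928
ba+bc = 0.189; 2.303*icorr*(ba+bc) = 2.303*1.657×10^-4*0.189 = 7.2123742×10^-5
Rp = 0.008928 / 7.2123742×10^-5 = 123.79 ohm*cm^2

123.79 ohm*cm^2


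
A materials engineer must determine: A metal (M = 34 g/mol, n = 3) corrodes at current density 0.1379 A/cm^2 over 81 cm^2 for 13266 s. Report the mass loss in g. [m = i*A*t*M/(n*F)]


Apply Faraday's law: m = i*A*t*M / (n*F)
Total charge passed Q = i*A*t = 0.1379*81*13266 = 148179.8934 C
m = Q*M/(n*F) = 148179.8934*34/(3*96485) = 17.40553 g

17.40553 g


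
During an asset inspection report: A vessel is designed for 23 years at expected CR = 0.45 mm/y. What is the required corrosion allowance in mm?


Corrosion allowance = CR × design life
CA = 0.45 * 23 = 10.35 mm

10.35 mm


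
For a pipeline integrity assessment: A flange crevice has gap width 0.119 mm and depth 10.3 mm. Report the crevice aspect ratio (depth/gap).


Aspect ratio = depth / gap
Ratio = 10.3 / 0.119 = 86.6

86.6


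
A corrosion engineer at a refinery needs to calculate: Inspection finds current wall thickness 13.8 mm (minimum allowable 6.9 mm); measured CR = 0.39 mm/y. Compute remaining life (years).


Apply the remaining-life relation: RL = (t_current − t_min) / CR
RL = (13.8 − 6.9) / 0.39 = 6.9 / 0.39 = 17.7 years

17.7 years


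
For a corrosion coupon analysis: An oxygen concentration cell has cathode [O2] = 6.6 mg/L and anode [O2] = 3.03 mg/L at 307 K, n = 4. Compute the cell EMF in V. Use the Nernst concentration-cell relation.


Apply the Nernst concentration-cell relation: E = (RT/nF)*ln(C_cathode/C_anode)
RT/nF = 8.314*307/(4*96485) = 0.00661346 V
ln(6.6/3.03) = 0.77851
E = 0.00661346 * 0.77851 = 0.00515 V

0.00515 V


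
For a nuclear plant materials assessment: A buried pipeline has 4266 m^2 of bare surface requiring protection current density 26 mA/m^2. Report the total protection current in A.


I = area * current density, then convert mA → A (÷1000)
I = 4266 * 26 / 1000 = 110.92 A

110.92 A


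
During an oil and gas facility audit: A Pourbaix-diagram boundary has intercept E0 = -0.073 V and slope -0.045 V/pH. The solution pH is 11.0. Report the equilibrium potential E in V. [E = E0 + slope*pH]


Apply the Pourbaix line equation: E = E0 + slope*pH
E = -0.073 + (-0.045)*11.0 = -0.073 + (-0.495) = -0.568 V
Rounded to 4 decimal places: E = -0.5680 V

-0.5680 V


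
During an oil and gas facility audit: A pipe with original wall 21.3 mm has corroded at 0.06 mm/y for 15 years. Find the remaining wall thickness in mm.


Remaining wall = original − CR × time
t = 21.3 − 0.06*15 = 21.3 − 0.9 = 20.4 mm

20.4 mm


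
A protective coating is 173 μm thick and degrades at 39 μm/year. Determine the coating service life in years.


Service life = thickness / degradation rate
Life = 173 / 39 = 4.4 years

4.4 years


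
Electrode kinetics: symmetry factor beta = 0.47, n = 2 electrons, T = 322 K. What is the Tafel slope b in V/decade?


Apply the Tafel slope relation: b = 2.303*R*T/(beta*n*F)
Numerator: 2.303 * 8.314 * 322 = 6165.38
Denominator: 0.47 * 2 * 96485 = 90695.9
b = 6165.38 / 90695.9 = 0.068 V/decade

0.068 V/decade


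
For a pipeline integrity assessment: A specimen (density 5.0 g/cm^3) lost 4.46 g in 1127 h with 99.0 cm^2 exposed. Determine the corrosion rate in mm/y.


Apply the mm/y weight-loss relation: CR = 87600 * W / (D * A * T)
Numerator: 87600 * 4.46 = 390696.0
Denominator: 5.0 * 99.0 * 1127 = 557865.0
CR = 390696.0 / 557865.0 = 0.7003 mm/y

0.7003 mm/y


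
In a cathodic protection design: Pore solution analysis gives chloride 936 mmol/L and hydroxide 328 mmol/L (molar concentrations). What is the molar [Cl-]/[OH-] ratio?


Threshold parameter = [Cl-] / [OH-] (molar basis; both in mmol/L, so units cancel)
Ratio = 936 / 328 = 2.85

2.85


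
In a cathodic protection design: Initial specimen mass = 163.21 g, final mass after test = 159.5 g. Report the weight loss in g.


Weight loss = initial − final
WL = 163.21 − 159.5 = 3.71 g

3.71 g


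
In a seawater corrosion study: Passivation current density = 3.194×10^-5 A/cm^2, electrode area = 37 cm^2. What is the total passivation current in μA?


I = i_pass * A, then convert A → μA (×10^6)
I = 3.194×10^-5 * 37 * 10^6 = 1181.78 μA

1181.78 μA


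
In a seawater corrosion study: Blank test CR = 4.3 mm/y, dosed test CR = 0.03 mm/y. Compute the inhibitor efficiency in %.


Apply the inhibitor-efficiency definition: IE = (CR_blank − CR_inh)/CR_blank × 100
IE = (4.3 − 0.03) / 4.3 × 100
IE = 4.27 / 4.3 × 100 = 99.3 %

99.3 %


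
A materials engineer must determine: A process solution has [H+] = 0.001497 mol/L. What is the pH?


pH = −log10[H+]
pH = −log10(0.001497) = 2.82

2.82


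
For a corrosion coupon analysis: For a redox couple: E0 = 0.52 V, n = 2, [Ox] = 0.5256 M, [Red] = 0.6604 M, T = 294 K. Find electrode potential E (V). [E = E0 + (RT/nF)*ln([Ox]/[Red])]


Apply the Nernst equation: E = E0 + (RT/nF)*ln([Ox]/[Red])
Step 1: RT/nF = 8.314*294/(2*96485) = 0.01266682 V
Step 2: [Ox]/[Red] = 0.5256/0.6604 = 0.795881
Step 3: ln(0.795881) = -0.228306
Step 4: correction = 0.01266682 * -0.228306 = -0.0029 V
E = 0.52 + -0.0029 = 0.5171 V

0.5171 V


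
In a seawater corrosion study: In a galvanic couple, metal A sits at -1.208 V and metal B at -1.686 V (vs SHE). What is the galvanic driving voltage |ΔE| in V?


Driving voltage is the absolute potential difference.
|ΔE| = |-1.208 − (-1.686)| = 0.478 V

0.478 V


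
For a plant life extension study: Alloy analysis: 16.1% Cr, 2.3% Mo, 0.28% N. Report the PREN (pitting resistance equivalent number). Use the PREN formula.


Apply the PREN formula: PREN = Cr + 3.3*Mo + 16*N
PREN = 16.1 + 3.3*2.3 + 16*0.28
PREN = 16.1 + 7.59 + 4.48 = 28.17

28.17


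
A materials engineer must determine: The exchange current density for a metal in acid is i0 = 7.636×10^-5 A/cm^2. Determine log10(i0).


i0 = 7.636×10^-5 A/cm^2
log10(i0) = -4.117

-4.117


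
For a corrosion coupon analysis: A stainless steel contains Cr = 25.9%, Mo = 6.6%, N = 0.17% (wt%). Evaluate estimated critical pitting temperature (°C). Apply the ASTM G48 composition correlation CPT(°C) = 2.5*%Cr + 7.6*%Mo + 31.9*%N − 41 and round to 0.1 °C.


Apply the ASTM G48 empirical CPT estimate: CPT(°C) = 2.5*%Cr + 7.6*%Mo + 31.9*%N − 41
2.5*25.9 = 64.75; 7.6*6.6 = 50.16; 31.9*0.17 = 5.423
CPT = 64.75 + 50.16 + 5.423 − 41 = 79.333 °C
Rounded to 0.1 °C: CPT ≈ 79.3 °C

79.3 °C


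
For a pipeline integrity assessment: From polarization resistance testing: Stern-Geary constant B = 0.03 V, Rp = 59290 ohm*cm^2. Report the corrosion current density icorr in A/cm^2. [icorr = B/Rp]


Apply the Stern-Geary relation: icorr = B / Rp
icorr = 0.03 / 59290 = 5.06×10^-7 A/cm^2

5.06×10^-7 A/cm^2


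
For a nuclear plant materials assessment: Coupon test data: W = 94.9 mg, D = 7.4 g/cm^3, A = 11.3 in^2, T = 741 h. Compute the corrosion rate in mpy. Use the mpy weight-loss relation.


Apply the mpy weight-loss relation: CR = 534 * W / (D * A * T)
Numerator: 534 * 94.9 = 50676.6
Denominator: 7.4 * 11.3 * 741 = 61962.42
CR = 50676.6 / 61962.42 = 0.818 mpy

0.818 mpy


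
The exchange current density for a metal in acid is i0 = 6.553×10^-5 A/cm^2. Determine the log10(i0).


i0 = 6.553×10^-5 A/cm^2
log10(i0) = -4.184

-4.184


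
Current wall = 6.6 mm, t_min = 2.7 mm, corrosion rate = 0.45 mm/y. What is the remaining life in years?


Apply the remaining-life relation: RL = (t_current − t_min) / CR
RL = (6.6 − 2.7) / 0.45 = 3.9 / 0.45 = 8.7 years

8.7 years


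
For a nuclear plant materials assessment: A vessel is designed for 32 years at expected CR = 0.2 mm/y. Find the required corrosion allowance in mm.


Corrosion allowance = CR × design life
CA = 0.2 * 32 = 6.4 mm

6.4 mm


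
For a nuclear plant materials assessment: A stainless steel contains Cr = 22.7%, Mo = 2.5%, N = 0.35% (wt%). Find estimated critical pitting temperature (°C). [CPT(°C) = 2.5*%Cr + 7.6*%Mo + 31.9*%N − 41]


Apply the ASTM G48 empirical CPT estimate: CPT(°C) = 2.5*%Cr + 7.6*%Mo + 31.9*%N − 41
2.5*22.7 = 56.75; 7.6*2.5 = 19; 31.9*0.35 = 11.165
CPT = 56.75 + 19 + 11.165 − 41 = 45.915 °C
Rounded to 0.1 °C: CPT ≈ 45.9 °C

45.9 °C


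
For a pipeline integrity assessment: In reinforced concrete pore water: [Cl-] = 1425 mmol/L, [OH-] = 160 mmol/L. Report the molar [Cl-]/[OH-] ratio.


Threshold parameter = [Cl-] / [OH-] (molar basis; both in mmol/L, so units cancel)
Ratio = 1425 / 160 = 8.91

8.91


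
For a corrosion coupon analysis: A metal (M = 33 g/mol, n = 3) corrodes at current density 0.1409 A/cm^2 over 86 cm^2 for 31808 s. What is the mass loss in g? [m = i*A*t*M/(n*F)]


Apply Faraday's law: m = i*A*t*M / (n*F)
Total charge passed Q = i*A*t = 0.1409*86*31808 = 385430.2592 C
m = Q*M/(n*F) = 385430.2592*33/(3*96485) = 43.9419 g

43.9419 g


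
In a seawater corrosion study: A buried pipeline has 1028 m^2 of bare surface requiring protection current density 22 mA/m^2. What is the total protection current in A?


I = area * current density, then convert mA → A (÷1000)
I = 1028 * 22 / 1000 = 22.62 A

22.62 A


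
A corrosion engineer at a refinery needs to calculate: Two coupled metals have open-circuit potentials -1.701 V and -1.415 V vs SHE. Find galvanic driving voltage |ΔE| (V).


Driving voltage is the absolute potential difference.
|ΔE| = |-1.701 − (-1.415)| = 0.286 V

0.286 V


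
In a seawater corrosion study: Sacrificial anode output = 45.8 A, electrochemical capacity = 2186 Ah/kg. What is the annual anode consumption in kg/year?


Annual consumption = current * hours per year / capacity
Rate = 45.8 * 8760 / 2186 = 183.5 kg/year

183.5 kg/year


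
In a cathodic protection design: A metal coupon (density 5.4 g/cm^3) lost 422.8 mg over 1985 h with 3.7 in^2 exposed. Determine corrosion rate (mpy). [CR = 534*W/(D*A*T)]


Apply the mpy weight-loss relation: CR = 534 * W / (D * A * T)
Numerator: 534 * 422.8 = 225775.2
Denominator: 5.4 * 3.7 * 1985 = 39660.3
CR = 225775.2 / 39660.3 = 5.6927 mpy

5.6927 mpy


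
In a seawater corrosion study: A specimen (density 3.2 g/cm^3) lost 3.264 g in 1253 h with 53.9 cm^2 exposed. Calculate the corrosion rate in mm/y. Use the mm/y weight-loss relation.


Apply the mm/y weight-loss relation: CR = 87600 * W / (D * A * T)
Numerator: 87600 * 3.264 = 285926.4
Denominator: 3.2 * 53.9 * 1253 = 216117.44
CR = 285926.4 / 216117.44 = 1.323014 mm/y

1.323014 mm/y


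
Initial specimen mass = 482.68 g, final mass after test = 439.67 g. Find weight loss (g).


Weight loss = initial − final
WL = 482.68 − 439.67 = 43.01 g

43.01 g


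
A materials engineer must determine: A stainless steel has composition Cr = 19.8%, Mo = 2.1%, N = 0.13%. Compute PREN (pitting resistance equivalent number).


Apply the PREN formula: PREN = Cr + 3.3*Mo + 16*N
PREN = 19.8 + 3.3*2.1 + 16*0.13
PREN = 19.8 + 6.93 + 2.08 = 28.81

28.81


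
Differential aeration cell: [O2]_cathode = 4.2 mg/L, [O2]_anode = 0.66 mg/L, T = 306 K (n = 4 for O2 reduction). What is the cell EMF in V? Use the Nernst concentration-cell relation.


Apply the Nernst concentration-cell relation: E = (RT/nF)*ln(C_cathode/C_anode)
RT/nF = 8.314*306/(4*96485) = 0.00659192 V
ln(4.2/0.66) = 1.8506
E = 0.00659192 * 1.8506 = 0.0122 V

0.0122 V


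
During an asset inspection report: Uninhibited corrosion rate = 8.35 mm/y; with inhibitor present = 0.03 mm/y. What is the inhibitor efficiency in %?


Apply the inhibitor-efficiency definition: IE = (CR_blank − CR_inh)/CR_blank × 100
IE = (8.35 − 0.03) / 8.35 × 100
IE = 8.32 / 8.35 × 100 = 99.6 %

99.6 %


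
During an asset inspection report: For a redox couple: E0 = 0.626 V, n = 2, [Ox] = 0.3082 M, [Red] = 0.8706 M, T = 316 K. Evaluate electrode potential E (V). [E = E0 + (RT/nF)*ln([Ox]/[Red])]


Apply the Nernst equation: E = E0 + (RT/nF)*ln([Ox]/[Red])
Step 1: RT/nF = 8.314*316/(2*96485) = 0.01361468 V
Step 2: [Ox]/[Red] = 0.3082/0.8706 = 0.354009
Step 3: ln(0.354009) = -1.038433
Step 4: correction = 0.01361468 * -1.038433 = -0.014 V
E = 0.626 + -0.014 = 0.612 V

0.612 V


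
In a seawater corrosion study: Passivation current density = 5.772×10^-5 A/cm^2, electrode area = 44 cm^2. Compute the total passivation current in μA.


I = i_pass * A, then convert A → μA (×10^6)
I = 5.772×10^-5 * 44 * 10^6 = 2539.68 μA

2539.68 μA


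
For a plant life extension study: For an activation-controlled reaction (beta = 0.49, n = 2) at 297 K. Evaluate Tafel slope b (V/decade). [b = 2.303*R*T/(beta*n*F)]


Apply the Tafel slope relation: b = 2.303*R*T/(beta*n*F)
Numerator: 2.303 * 8.314 * 297 = 5686.7
Denominator: 0.49 * 2 * 96485 = 94555.3
b = 5686.7 / 94555.3 = 0.06 V/decade

0.06 V/decade


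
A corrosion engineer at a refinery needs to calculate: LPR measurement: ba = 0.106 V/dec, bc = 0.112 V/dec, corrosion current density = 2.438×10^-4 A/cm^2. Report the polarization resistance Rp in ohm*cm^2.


Apply the Stern-Geary equation: Rp = ba*bc / (2.303*icorr*(ba+bc))
ba*bc = 0.106*0.112 = 0.011872
ba+bc = 0.218; 2.303*icorr*(ba+bc) = 2.303*2.438×10^-4*0.218 = 1.2240077×10^-4
Rp = 0.011872 / 1.2240077×10^-4 = 97.0 ohm*cm^2

97.0 ohm*cm^2


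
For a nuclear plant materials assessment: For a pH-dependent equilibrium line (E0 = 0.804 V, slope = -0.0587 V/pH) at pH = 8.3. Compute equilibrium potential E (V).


Apply the Pourbaix line equation: E = E0 + slope*pH
E = 0.804 + (-0.0587)*8.3 = 0.804 + (-0.48721) = 0.31679 V
Rounded to 3 decimal places: E = 0.317 V

0.317 V


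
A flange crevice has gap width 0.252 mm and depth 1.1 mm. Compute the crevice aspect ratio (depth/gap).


Aspect ratio = depth / gap
Ratio = 1.1 / 0.252 = 4.4

4.4


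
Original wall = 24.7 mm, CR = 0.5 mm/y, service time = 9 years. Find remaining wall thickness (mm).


Remaining wall = original − CR × time
t = 24.7 − 0.5*9 = 24.7 − 4.5 = 20.2 mm

20.2 mm


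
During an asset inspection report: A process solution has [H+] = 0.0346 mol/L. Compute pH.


pH = −log10[H+]
pH = −log10(0.0346) = 1.46

1.46


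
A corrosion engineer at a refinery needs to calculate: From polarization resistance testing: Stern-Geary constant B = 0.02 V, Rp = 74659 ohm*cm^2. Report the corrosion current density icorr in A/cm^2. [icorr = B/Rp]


Apply the Stern-Geary relation: icorr = B / Rp
icorr = 0.02 / 74659 = 2.679×10^-7 A/cm^2

2.679×10^-7 A/cm^2


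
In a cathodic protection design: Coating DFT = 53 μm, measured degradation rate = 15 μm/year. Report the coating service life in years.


Service life = thickness / degradation rate
Life = 53 / 15 = 3.5 years

3.5 years


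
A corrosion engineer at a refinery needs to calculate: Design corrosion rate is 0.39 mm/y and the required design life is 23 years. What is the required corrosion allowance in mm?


Corrosion allowance = CR × design life
CA = 0.39 * 23 = 8.97 mm

8.97 mm


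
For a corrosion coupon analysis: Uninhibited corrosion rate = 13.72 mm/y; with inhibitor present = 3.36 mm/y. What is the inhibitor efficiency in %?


Apply the inhibitor-efficiency definition: IE = (CR_blank − CR_inh)/CR_blank × 100
IE = (13.72 − 3.36) / 13.72 × 100
IE = 10.36 / 13.72 × 100 = 75.5 %

75.5 %


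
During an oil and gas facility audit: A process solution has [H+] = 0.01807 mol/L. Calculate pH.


pH = −log10[H+]
pH = −log10(0.01807) = 1.74

1.74


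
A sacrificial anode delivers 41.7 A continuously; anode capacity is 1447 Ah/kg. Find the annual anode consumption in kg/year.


Annual consumption = current * hours per year / capacity
Rate = 41.7 * 8760 / 1447 = 252.4 kg/year

252.4 kg/year


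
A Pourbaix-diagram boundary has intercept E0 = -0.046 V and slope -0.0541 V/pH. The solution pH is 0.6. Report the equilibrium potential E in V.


Apply the Pourbaix line equation: E = E0 + slope*pH
E = -0.046 + (-0.0541)*0.6 = -0.046 + (-0.03246) = -0.07846 V
Rounded to 4 decimal places: E = -0.0785 V

-0.0785 V


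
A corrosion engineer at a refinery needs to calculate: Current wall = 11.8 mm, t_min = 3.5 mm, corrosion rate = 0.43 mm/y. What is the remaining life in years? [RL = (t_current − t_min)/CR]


Apply the remaining-life relation: RL = (t_current − t_min) / CR
RL = (11.8 − 3.5) / 0.43 = 8.3 / 0.43 = 19.3 years

19.3 years


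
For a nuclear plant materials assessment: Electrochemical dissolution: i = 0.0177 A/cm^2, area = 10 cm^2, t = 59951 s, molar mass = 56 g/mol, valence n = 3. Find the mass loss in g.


Apply Faraday's law: m = i*A*t*M / (n*F)
Total charge passed Q = i*A*t = 0.0177*10*59951 = 10611.327 C
m = Q*M/(n*F) = 10611.327*56/(3*96485) = 2.05294 g

2.05294 g


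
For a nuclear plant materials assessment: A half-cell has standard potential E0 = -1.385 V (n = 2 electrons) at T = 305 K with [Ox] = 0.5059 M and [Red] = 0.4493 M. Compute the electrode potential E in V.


Apply the Nernst equation: E = E0 + (RT/nF)*ln([Ox]/[Red])
Step 1: RT/nF = 8.314*305/(2*96485) = 0.01314075 V
Step 2: [Ox]/[Red] = 0.5059/0.4493 = 1.125974
Step 3: ln(1.125974) = 0.118648
Step 4: correction = 0.01314075 * 0.118648 = 0.0016 V
E = -1.385 + 0.0016 = -1.3834 V

-1.3834 V


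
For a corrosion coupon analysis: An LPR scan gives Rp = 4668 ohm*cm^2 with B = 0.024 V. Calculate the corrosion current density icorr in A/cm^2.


Apply the Stern-Geary relation: icorr = B / Rp
icorr = 0.024 / 4668 = 5.141×10^-6 A/cm^2

5.141×10^-6 A/cm^2


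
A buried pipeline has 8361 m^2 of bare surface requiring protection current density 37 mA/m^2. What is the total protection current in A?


I = area * current density, then convert mA → A (÷1000)
I = 8361 * 37 / 1000 = 309.36 A

309.36 A


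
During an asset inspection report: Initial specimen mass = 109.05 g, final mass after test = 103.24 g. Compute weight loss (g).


Weight loss = initial − final
WL = 109.05 − 103.24 = 5.81 g

5.81 g


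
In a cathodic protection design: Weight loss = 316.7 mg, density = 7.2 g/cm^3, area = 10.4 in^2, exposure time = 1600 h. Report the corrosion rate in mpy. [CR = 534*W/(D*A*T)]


Apply the mpy weight-loss relation: CR = 534 * W / (D * A * T)
Numerator: 534 * 316.7 = 169117.8
Denominator: 7.2 * 10.4 * 1600 = 119808.0
CR = 169117.8 / 119808.0 = 1.41157 mpy

1.41157 mpy


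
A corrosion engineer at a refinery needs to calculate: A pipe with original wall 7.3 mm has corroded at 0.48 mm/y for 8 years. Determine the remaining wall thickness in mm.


Remaining wall = original − CR × time
t = 7.3 − 0.48*8 = 7.3 − 3.84 = 3.46 mm

3.46 mm


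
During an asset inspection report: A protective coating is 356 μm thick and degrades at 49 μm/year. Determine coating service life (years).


Service life = thickness / degradation rate
Life = 356 / 49 = 7.3 years

7.3 years


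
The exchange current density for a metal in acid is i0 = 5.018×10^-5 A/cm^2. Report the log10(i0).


i0 = 5.018×10^-5 A/cm^2
log10(i0) = -4.299

-4.299


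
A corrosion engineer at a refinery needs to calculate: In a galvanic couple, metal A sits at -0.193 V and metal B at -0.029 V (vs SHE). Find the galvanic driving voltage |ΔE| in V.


Driving voltage is the absolute potential difference.
|ΔE| = |-0.193 − (-0.029)| = 0.164 V

0.164 V


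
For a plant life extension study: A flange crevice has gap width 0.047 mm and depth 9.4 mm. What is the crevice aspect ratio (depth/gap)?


Aspect ratio = depth / gap
Ratio = 9.4 / 0.047 = 200.0

200.0


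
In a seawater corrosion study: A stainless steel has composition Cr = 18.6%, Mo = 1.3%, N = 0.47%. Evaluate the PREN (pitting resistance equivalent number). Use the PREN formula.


Apply the PREN formula: PREN = Cr + 3.3*Mo + 16*N
PREN = 18.6 + 3.3*1.3 + 16*0.47
PREN = 18.6 + 4.29 + 7.52 = 30.41

30.41


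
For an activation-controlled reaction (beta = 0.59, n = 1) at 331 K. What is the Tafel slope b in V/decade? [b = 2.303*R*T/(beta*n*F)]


Apply the Tafel slope relation: b = 2.303*R*T/(beta*n*F)
Numerator: 2.303 * 8.314 * 331 = 6337.7
Denominator: 0.59 * 1 * 96485 = 56926.15
b = 6337.7 / 56926.15 = 0.1113 V/decade

0.1113 V/decade


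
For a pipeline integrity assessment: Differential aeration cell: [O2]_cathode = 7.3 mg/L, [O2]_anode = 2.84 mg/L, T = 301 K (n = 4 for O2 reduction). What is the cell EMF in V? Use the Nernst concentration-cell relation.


Apply the Nernst concentration-cell relation: E = (RT/nF)*ln(C_cathode/C_anode)
RT/nF = 8.314*301/(4*96485) = 0.0064842 V
ln(7.3/2.84) = 0.94407
E = 0.0064842 * 0.94407 = 0.00612 V

0.00612 V


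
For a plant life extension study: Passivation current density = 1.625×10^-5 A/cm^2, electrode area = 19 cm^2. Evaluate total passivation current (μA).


I = i_pass * A, then convert A → μA (×10^6)
I = 1.625×10^-5 * 19 * 10^6 = 308.75 μA

308.75 μA


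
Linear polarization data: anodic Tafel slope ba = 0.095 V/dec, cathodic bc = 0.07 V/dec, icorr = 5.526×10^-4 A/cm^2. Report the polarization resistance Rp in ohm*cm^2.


Apply the Stern-Geary equation: Rp = ba*bc / (2.303*icorr*(ba+bc))
ba*bc = 0.095*0.07 = 0.00665
ba+bc = 0.165; 2.303*icorr*(ba+bc) = 2.303*5.526×10^-4*0.165 = 2.0998524×10^-4
Rp = 0.00665 / 2.0998524×10^-4 = 31.7 ohm*cm^2

31.7 ohm*cm^2


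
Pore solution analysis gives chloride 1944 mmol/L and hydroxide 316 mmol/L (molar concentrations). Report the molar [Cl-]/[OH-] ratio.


Threshold parameter = [Cl-] / [OH-] (molar basis; both in mmol/L, so units cancel)
Ratio = 1944 / 316 = 6.15

6.15


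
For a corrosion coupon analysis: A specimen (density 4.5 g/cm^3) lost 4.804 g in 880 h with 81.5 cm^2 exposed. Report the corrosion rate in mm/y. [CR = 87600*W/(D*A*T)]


Apply the mm/y weight-loss relation: CR = 87600 * W / (D * A * T)
Numerator: 87600 * 4.804 = 420830.4
Denominator: 4.5 * 81.5 * 880 = 322740.0
CR = 420830.4 / 322740.0 = 1.3039 mm/y

1.3039 mm/y


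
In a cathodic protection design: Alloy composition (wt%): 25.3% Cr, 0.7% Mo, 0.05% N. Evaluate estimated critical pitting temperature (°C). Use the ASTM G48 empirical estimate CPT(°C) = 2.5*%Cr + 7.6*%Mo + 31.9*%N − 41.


Apply the ASTM G48 empirical CPT estimate: CPT(°C) = 2.5*%Cr + 7.6*%Mo + 31.9*%N − 41
2.5*25.3 = 63.25; 7.6*0.7 = 5.32; 31.9*0.05 = 1.595
CPT = 63.25 + 5.32 + 1.595 − 41 = 29.165 °C
Rounded to 0.1 °C: CPT ≈ 29.2 °C

29.2 °C


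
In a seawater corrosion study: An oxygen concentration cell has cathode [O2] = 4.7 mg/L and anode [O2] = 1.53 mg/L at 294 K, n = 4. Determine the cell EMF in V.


Apply the Nernst concentration-cell relation: E = (RT/nF)*ln(C_cathode/C_anode)
RT/nF = 8.314*294/(4*96485) = 0.00633341 V
ln(4.7/1.53) = 1.12229
E = 0.00633341 * 1.12229 = 0.00711 V

0.00711 V


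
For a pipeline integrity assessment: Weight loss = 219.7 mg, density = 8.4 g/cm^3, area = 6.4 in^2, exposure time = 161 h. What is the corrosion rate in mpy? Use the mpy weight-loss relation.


Apply the mpy weight-loss relation: CR = 534 * W / (D * A * T)
Numerator: 534 * 219.7 = 117319.8
Denominator: 8.4 * 6.4 * 161 = 8655.36
CR = 117319.8 / 8655.36 = 13.5546 mpy

13.5546 mpy


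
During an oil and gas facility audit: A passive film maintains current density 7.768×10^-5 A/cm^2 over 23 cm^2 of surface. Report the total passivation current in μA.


I = i_pass * A, then convert A → μA (×10^6)
I = 7.768×10^-5 * 23 * 10^6 = 1786.64 μA

1786.64 μA


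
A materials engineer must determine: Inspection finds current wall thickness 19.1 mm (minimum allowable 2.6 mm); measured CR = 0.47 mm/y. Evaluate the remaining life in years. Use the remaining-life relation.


Apply the remaining-life relation: RL = (t_current − t_min) / CR
RL = (19.1 − 2.6) / 0.47 = 16.5 / 0.47 = 35.1 years

35.1 years


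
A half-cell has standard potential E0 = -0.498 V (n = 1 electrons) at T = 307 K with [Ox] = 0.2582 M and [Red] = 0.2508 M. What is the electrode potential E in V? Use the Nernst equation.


Apply the Nernst equation: E = E0 + (RT/nF)*ln([Ox]/[Red])
Step 1: RT/nF = 8.314*307/(1*96485) = 0.02645383 V
Step 2: [Ox]/[Red] = 0.2582/0.2508 = 1.029506
Step 3: ln(1.029506) = 0.029079
Step 4: correction = 0.02645383 * 0.029079 = 0.0008 V
E = -0.498 + 0.0008 = -0.4972 V

-0.4972 V


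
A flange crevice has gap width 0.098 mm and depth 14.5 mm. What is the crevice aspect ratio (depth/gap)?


Aspect ratio = depth / gap
Ratio = 14.5 / 0.098 = 148.0

148.0


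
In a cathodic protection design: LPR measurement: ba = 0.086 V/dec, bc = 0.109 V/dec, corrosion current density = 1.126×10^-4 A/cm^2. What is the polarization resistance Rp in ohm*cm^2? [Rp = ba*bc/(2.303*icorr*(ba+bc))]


Apply the Stern-Geary equation: Rp = ba*bc / (2.303*icorr*(ba+bc))
ba*bc = 0.086*0.109 = 0.009374
ba+bc = 0.195; 2.303*icorr*(ba+bc) = 2.303*1.126×10^-4*0.195 = 5.0566971×10^-5
Rp = 0.009374 / 5.0566971×10^-5 = 185.38 ohm*cm^2

185.38 ohm*cm^2


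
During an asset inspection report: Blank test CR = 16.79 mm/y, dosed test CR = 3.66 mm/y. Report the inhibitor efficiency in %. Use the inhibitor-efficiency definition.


Apply the inhibitor-efficiency definition: IE = (CR_blank − CR_inh)/CR_blank × 100
IE = (16.79 − 3.66) / 16.79 × 100
IE = 13.13 / 16.79 × 100 = 78.2 %

78.2 %


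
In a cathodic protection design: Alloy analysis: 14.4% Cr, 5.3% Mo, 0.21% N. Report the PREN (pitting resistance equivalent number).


Apply the PREN formula: PREN = Cr + 3.3*Mo + 16*N
PREN = 14.4 + 3.3*5.3 + 16*0.21
PREN = 14.4 + 17.49 + 3.36 = 35.25

35.25


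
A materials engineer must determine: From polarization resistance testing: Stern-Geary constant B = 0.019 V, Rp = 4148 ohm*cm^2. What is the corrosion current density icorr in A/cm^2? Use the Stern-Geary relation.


Apply the Stern-Geary relation: icorr = B / Rp
icorr = 0.019 / 4148 = 4.581×10^-6 A/cm^2

4.581×10^-6 A/cm^2


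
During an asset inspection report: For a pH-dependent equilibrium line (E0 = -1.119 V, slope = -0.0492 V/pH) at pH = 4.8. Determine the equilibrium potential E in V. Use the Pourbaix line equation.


Apply the Pourbaix line equation: E = E0 + slope*pH
E = -1.119 + (-0.0492)*4.8 = -1.119 + (-0.23616) = -1.35516 V
Rounded to 3 decimal places: E = -1.355 V

-1.355 V


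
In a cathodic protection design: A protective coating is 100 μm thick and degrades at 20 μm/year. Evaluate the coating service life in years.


Service life = thickness / degradation rate
Life = 100 / 20 = 5.0 years

5.0 years


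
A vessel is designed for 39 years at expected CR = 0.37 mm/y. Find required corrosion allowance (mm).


Corrosion allowance = CR × design life
CA = 0.37 * 39 = 14.43 mm

14.43 mm


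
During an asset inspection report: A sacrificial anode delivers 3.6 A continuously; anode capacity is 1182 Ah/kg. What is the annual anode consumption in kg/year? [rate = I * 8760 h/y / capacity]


Annual consumption = current * hours per year / capacity
Rate = 3.6 * 8760 / 1182 = 26.7 kg/year

26.7 kg/year


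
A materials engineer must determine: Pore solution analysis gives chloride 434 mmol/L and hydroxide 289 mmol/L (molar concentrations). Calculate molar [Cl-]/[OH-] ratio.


Threshold parameter = [Cl-] / [OH-] (molar basis; both in mmol/L, so units cancel)
Ratio = 434 / 289 = 1.5

1.5


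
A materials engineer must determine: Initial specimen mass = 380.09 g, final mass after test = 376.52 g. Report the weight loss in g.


Weight loss = initial − final
WL = 380.09 − 376.52 = 3.57 g

3.57 g


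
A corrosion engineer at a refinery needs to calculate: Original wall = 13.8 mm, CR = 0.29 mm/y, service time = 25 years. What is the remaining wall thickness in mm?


Remaining wall = original − CR × time
t = 13.8 − 0.29*25 = 13.8 − 7.25 = 6.55 mm

6.55 mm


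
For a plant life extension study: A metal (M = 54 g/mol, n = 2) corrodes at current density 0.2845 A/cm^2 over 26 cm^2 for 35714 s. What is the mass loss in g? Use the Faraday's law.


Apply Faraday's law: m = i*A*t*M / (n*F)
Total charge passed Q = i*A*t = 0.2845*26*35714 = 264176.458 C
m = Q*M/(n*F) = 264176.458*54/(2*96485) = 73.92615 g

73.92615 g


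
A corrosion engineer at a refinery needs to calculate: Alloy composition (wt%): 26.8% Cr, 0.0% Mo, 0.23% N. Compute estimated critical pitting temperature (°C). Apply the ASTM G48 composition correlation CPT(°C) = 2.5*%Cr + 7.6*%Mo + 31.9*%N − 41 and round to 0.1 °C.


Apply the ASTM G48 empirical CPT estimate: CPT(°C) = 2.5*%Cr + 7.6*%Mo + 31.9*%N − 41
2.5*26.8 = 67; 7.6*0.0 = 0; 31.9*0.23 = 7.337
CPT = 67 + 0 + 7.337 − 41 = 33.337 °C
Rounded to 0.1 °C: CPT ≈ 33.3 °C

33.3 °C


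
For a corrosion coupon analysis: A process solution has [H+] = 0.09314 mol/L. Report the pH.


pH = −log10[H+]
pH = −log10(0.09314) = 1.03

1.03


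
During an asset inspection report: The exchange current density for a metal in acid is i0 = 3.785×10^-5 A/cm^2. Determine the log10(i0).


i0 = 3.785×10^-5 A/cm^2
log10(i0) = -4.422

-4.422


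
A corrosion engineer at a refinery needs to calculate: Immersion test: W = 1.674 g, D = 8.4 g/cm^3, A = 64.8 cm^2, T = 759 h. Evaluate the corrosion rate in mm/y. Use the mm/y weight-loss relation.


Apply the mm/y weight-loss relation: CR = 87600 * W / (D * A * T)
Numerator: 87600 * 1.674 = 146642.4
Denominator: 8.4 * 64.8 * 759 = 413138.88
CR = 146642.4 / 413138.88 = 0.354947 mm/y

0.354947 mm/y


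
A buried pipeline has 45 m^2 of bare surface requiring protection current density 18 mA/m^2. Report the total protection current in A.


I = area * current density, then convert mA → A (÷1000)
I = 45 * 18 / 1000 = 0.81 A

0.81 A


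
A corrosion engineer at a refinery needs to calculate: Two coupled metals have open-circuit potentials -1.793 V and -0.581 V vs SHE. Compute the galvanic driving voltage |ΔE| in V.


Driving voltage is the absolute potential difference.
|ΔE| = |-1.793 − (-0.581)| = 1.212 V

1.212 V


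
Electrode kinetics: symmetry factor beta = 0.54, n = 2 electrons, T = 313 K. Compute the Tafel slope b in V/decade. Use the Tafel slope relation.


Apply the Tafel slope relation: b = 2.303*R*T/(beta*n*F)
Numerator: 2.303 * 8.314 * 313 = 5993.06
Denominator: 0.54 * 2 * 96485 = 104203.8
b = 5993.06 / 104203.8 = 0.058 V/decade

0.058 V/decade


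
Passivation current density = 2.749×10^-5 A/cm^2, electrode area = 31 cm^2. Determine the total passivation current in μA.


I = i_pass * A, then convert A → μA (×10^6)
I = 2.749×10^-5 * 31 * 10^6 = 852.19 μA

852.19 μA


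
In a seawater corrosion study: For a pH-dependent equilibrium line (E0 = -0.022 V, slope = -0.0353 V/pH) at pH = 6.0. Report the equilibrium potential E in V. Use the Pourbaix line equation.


Apply the Pourbaix line equation: E = E0 + slope*pH
E = -0.022 + (-0.0353)*6.0 = -0.022 + (-0.2118) = -0.2338 V
Rounded to 3 decimal places: E = -0.234 V

-0.234 V


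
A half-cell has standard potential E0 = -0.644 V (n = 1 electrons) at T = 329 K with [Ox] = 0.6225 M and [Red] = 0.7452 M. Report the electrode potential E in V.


Apply the Nernst equation: E = E0 + (RT/nF)*ln([Ox]/[Red])
Step 1: RT/nF = 8.314*329/(1*96485) = 0.02834955 V
Step 2: [Ox]/[Red] = 0.6225/0.7452 = 0.835346
Step 3: ln(0.835346) = -0.179909
Step 4: correction = 0.02834955 * -0.179909 = -0.0051 V
E = -0.644 + -0.0051 = -0.6491 V

-0.6491 V


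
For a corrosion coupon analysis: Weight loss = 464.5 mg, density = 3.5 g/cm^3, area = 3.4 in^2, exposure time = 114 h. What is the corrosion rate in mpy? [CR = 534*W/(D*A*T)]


Apply the mpy weight-loss relation: CR = 534 * W / (D * A * T)
Numerator: 534 * 464.5 = 248043.0
Denominator: 3.5 * 3.4 * 114 = 1356.6
CR = 248043.0 / 1356.6 = 182.8417 mpy

182.8417 mpy


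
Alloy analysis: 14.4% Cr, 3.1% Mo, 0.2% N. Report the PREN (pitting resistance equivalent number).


Apply the PREN formula: PREN = Cr + 3.3*Mo + 16*N
PREN = 14.4 + 3.3*3.1 + 16*0.2
PREN = 14.4 + 10.23 + 3.2 = 27.83

27.83
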